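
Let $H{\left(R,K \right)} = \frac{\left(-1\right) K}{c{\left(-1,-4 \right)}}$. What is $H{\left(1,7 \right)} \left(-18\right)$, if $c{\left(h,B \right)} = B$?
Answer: $- \frac{63}{2} \approx -31.5$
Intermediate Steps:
$H{\left(R,K \right)} = \frac{K}{4}$ ($H{\left(R,K \right)} = \frac{\left(-1\right) K}{-4} = - K \left(- \frac{1}{4}\right) = \frac{K}{4}$)
$H{\left(1,7 \right)} \left(-18\right) = \frac{1}{4} \cdot 7 \left(-18\right) = \frac{7}{4} \left(-18\right) = - \frac{63}{2}$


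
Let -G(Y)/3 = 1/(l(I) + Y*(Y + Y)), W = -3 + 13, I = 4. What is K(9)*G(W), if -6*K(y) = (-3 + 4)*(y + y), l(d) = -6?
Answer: 9/194 ≈ 0.046392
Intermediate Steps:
K(y) = -y/3 (K(y) = -(-3 + 4)*(y + y)/6 = -2*y/6 = -y/3)
W = 10
G(Y) = -3/(-6 + 2*Y**2) (G(Y) = -3/(-6 + Y*(Y + Y)) = -3/(-6 + Y*(2*Y)) = -3/(-6 + 2*Y**2))
K(9)*G(W) = (-1/3*9)*(-3/(-6 + 2*10**2)) = -(-9)/(-6 + 2*100) = -(-9)/(-6 + 200) = -(-9)/194 = -3*(-3/194) = 9/194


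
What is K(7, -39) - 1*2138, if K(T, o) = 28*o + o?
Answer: -3269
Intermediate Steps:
K(T, o) = 29*o
K(7, -39) - 1*2138 = 29*(-39) - 1*2138 = -1131 - 2138 = -3269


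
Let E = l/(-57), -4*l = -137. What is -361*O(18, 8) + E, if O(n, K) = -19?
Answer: 1563715/228 ≈ 6858.4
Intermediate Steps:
l = 137/4 (l = -¼*(-137) = 137/4 ≈ 34.250)
E = -137/228 (E = (137/4)/(-57) = (137/4)*(-1/57) = -137/228 ≈ -0.60088)
-361*O(18, 8) + E = -361*(-19) - 137/228 = 6859 - 137/228 = 1563715/228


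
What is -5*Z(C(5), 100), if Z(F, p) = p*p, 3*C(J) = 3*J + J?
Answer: -50000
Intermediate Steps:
C(J) = 4*J/3 (C(J) = (3*J + J)/3 = (4*J)/3 = 4*J/3)
Z(F, p) = p²
-5*Z(C(5), 100) = -5*100² = -5*10000 = -50000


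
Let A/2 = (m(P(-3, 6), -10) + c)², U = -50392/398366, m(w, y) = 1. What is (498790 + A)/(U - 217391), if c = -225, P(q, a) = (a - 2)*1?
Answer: -119338900986/43300616749 ≈ -2.7561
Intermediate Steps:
P(q, a) = -2 + a (P(q, a) = (-2 + a)*1 = -2 + a)
U = -25196/199183 (U = -50392*1/398366 = -25196/199183 ≈ -0.12650)
A = 100352 (A = 2*(1 - 225)² = 2*(-224)² = 2*50176 = 100352)
(498790 + A)/(U - 217391) = (498790 + 100352)/(-25196/199183 - 217391) = 599142/(-43300616749/199183) = 599142*(-199183/43300616749) = -119338900986/43300616749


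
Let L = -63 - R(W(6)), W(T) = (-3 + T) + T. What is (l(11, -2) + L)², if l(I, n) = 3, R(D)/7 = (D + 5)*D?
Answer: 887364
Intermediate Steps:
W(T) = -3 + 2*T
R(D) = 7*D*(5 + D) (R(D) = 7*((D + 5)*D) = 7*((5 + D)*D) = 7*(D*(5 + D)) = 7*D*(5 + D))
L = -945 (L = -63 - 7*(-3 + 2*6)*(5 + (-3 + 2*6)) = -63 - 7*(-3 + 12)*(5 + (-3 + 12)) = -63 - 7*9*(5 + 9) = -63 - 7*9*14 = -63 - 1*882 = -63 - 882 = -945)
(l(11, -2) + L)² = (3 - 945)² = (-942)² = 887364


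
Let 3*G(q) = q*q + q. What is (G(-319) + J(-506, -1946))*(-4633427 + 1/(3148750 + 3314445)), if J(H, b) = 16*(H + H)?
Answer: -527721491387870208/6463195 ≈ -8.1650e+10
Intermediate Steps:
J(H, b) = 32*H (J(H, b) = 16*(2*H) = 32*H)
G(q) = q/3 + q²/3 (G(q) = (q*q + q)/3 = (q² + q)/3 = (q + q²)/3 = q/3 + q²/3)
(G(-319) + J(-506, -1946))*(-4633427 + 1/(3148750 + 3314445)) = ((⅓)*(-319)*(1 - 319) + 32*(-506))*(-4633427 + 1/(3148750 + 3314445)) = ((⅓)*(-319)*(-318) - 16192)*(-4633427 + 1/6463195) = (33814 - 16192)*(-4633427 + 1/6463195) = 17622*(-29946742219264/6463195) = -527721491387870208/6463195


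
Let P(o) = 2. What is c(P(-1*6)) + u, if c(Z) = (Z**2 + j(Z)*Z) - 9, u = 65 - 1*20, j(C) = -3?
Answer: 34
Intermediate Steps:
u = 45 (u = 65 - 20 = 45)
c(Z) = -9 + Z**2 - 3*Z (c(Z) = (Z**2 - 3*Z) - 9 = -9 + Z**2 - 3*Z)
c(P(-1*6)) + u = (-9 + 2**2 - 3*2) + 45 = (-9 + 4 - 6) + 45 = -11 + 45 = 34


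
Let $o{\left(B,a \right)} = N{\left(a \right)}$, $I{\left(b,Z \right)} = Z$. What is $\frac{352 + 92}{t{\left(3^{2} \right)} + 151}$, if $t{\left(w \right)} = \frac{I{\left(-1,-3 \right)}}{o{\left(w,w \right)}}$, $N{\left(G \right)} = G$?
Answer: $\frac{333}{113} \approx 2.9469$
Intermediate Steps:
$o{\left(B,a \right)} = a$
$t{\left(w \right)} = - \frac{3}{w}$
$\frac{352 + 92}{t{\left(3^{2} \right)} + 151} = \frac{352 + 92}{- \frac{3}{3^{2}} + 151} = \frac{444}{- \frac{3}{9} + 151} = \frac{444}{\left(-3\right) \frac{1}{9} + 151} = \frac{444}{- \frac{1}{3} + 151} = \frac{444}{\frac{452}{3}} = 444 \cdot \frac{3}{452} = \frac{333}{113}$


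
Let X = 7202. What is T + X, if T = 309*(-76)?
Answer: -16282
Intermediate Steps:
T = -23484
T + X = -23484 + 7202 = -16282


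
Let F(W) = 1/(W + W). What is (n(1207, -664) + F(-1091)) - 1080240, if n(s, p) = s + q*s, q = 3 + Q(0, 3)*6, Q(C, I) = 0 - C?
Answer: -2346548985/2182 ≈ -1.0754e+6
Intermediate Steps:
Q(C, I) = -C
q = 3 (q = 3 - 1*0*6 = 3 + 0*6 = 3 + 0 = 3)
F(W) = 1/(2*W)
n(s, p) = 4*s (n(s, p) = s + 3*s = 4*s)
(n(1207, -664) + F(-1091)) - 1080240 = (4*1207 + (1/2)/(-1091)) - 1080240 = (4828 + (1/2)*(-1/1091)) - 1080240 = (4828 - 1/2182) - 1080240 = 10534695/2182 - 1080240 = -2346548985/2182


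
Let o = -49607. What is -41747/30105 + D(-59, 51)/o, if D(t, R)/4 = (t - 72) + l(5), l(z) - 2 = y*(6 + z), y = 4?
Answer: -2060707729/1493418735 ≈ -1.3799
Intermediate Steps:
l(z) = 26 + 4*z (l(z) = 2 + 4*(6 + z) = 2 + (24 + 4*z) = 26 + 4*z)
D(t, R) = -104 + 4*t (D(t, R) = 4*((t - 72) + (26 + 4*5)) = 4*((-72 + t) + (26 + 20)) = 4*((-72 + t) + 46) = 4*(-26 + t) = -104 + 4*t)
-41747/30105 + D(-59, 51)/o = -41747/30105 + (-104 + 4*(-59))/(-49607) = -41747*1/30105 + (-104 - 236)*(-1/49607) = -41747/30105 - 340*(-1/49607) = -41747/30105 + 340/49607 = -2060707729/1493418735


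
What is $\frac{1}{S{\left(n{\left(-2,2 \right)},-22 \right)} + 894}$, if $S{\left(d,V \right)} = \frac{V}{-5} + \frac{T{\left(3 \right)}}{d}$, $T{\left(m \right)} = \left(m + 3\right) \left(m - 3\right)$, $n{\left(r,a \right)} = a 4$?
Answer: $\frac{5}{4492} \approx 0.0011131$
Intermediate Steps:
$n{\left(r,a \right)} = 4 a$
$T{\left(m \right)} = \left(-3 + m\right) \left(3 + m\right)$ ($T{\left(m \right)} = \left(3 + m\right) \left(-3 + m\right) = \left(-3 + m\right) \left(3 + m\right)$)
$S{\left(d,V \right)} = - \frac{V}{5}$ ($S{\left(d,V \right)} = \frac{V}{-5} + \frac{-9 + 3^{2}}{d} = V \left(- \frac{1}{5}\right) + \frac{-9 + 9}{d} = - \frac{V}{5} + \frac{0}{d} = - \frac{V}{5} + 0 = - \frac{V}{5}$)
$\frac{1}{S{\left(n{\left(-2,2 \right)},-22 \right)} + 894} = \frac{1}{\left(- \frac{1}{5}\right) \left(-22\right) + 894} = \frac{1}{\frac{22}{5} + 894} = \frac{1}{\frac{4492}{5}} = \frac{5}{4492}$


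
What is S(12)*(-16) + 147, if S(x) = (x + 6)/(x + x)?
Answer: 135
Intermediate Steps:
S(x) = (6 + x)/(2*x) (S(x) = (6 + x)/((2*x)) = (6 + x)*(1/(2*x)) = (6 + x)/(2*x))
S(12)*(-16) + 147 = ((1/2)*(6 + 12)/12)*(-16) + 147 = ((1/2)*(1/12)*18)*(-16) + 147 = (3/4)*(-16) + 147 = -12 + 147 = 135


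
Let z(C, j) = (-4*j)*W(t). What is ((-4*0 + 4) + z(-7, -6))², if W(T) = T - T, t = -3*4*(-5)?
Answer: 16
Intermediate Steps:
t = 60 (t = -12*(-5) = 60)
W(T) = 0
z(C, j) = 0 (z(C, j) = -4*j*0 = 0)
((-4*0 + 4) + z(-7, -6))² = ((-4*0 + 4) + 0)² = ((0 + 4) + 0)² = (4 + 0)² = 4² = 16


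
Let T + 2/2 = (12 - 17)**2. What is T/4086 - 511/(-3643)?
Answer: 362563/2480883 ≈ 0.14614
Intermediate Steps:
T = 24 (T = -1 + (12 - 17)**2 = -1 + (-5)**2 = -1 + 25 = 24)
T/4086 - 511/(-3643) = 24/4086 - 511/(-3643) = 24*(1/4086) - 511*(-1/3643) = 4/681 + 511/3643 = 362563/2480883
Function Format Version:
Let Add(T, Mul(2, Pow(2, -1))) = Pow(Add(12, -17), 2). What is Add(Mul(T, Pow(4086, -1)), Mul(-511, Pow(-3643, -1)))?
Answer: Rational(362563, 2480883) ≈ 0.14614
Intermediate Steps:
T = 24 (T = Add(-1, Pow(Add(12, -17), 2)) = Add(-1, Pow(-5, 2)) = Add(-1, 25) = 24)
Add(Mul(T, Pow(4086, -1)), Mul(-511, Pow(-3643, -1))) = Add(Mul(24, Pow(4086, -1)), Mul(-511, Pow(-3643, -1))) = Add(Mul(24, Rational(1, 4086)), Mul(-511, Rational(-1, 3643))) = Add(Rational(4, 681), Rational(511, 3643)) = Rational(362563, 2480883)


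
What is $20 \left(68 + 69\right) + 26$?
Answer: $2766$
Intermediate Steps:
$20 \left(68 + 69\right) + 26 = 20 \cdot 137 + 26 = 2740 + 26 = 2766$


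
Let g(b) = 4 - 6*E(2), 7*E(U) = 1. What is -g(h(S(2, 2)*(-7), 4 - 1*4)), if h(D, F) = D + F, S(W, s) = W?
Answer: -22/7 ≈ -3.1429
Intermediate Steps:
E(U) = ⅐ (E(U) = (⅐)*1 = ⅐)
g(b) = 22/7 (g(b) = 4 - 6*⅐ = 4 - 6/7 = 22/7)
-g(h(S(2, 2)*(-7), 4 - 1*4)) = -1*22/7 = -22/7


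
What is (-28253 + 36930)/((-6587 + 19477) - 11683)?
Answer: 8677/1207 ≈ 7.1889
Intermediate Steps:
(-28253 + 36930)/((-6587 + 19477) - 11683) = 8677/(12890 - 11683) = 8677/1207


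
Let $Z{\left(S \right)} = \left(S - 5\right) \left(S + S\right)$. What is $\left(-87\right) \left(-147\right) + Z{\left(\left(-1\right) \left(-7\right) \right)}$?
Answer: $12817$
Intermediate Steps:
$Z{\left(S \right)} = 2 S \left(-5 + S\right)$ ($Z{\left(S \right)} = \left(-5 + S\right) 2 S = 2 S \left(-5 + S\right)$)
$\left(-87\right) \left(-147\right) + Z{\left(\left(-1\right) \left(-7\right) \right)} = \left(-87\right) \left(-147\right) + 2 \left(\left(-1\right) \left(-7\right)\right) \left(-5 - -7\right) = 12789 + 2 \cdot 7 \left(-5 + 7\right) = 12789 + 2 \cdot 7 \cdot 2 = 12789 + 28 = 12817$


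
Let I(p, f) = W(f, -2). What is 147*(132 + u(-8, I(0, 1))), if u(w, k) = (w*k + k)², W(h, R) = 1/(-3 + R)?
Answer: 492303/25 ≈ 19692.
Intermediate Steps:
I(p, f) = -⅕ (I(p, f) = 1/(-3 - 2) = 1/(-5) = -⅕)
u(w, k) = (k + k*w)² (u(w, k) = (k*w + k)² = (k + k*w)²)
147*(132 + u(-8, I(0, 1))) = 147*(132 + (-⅕)²*(1 - 8)²) = 147*(132 + (1/25)*(-7)²) = 147*(132 + (1/25)*49) = 147*(132 + 49/25) = 147*(3349/25) = 492303/25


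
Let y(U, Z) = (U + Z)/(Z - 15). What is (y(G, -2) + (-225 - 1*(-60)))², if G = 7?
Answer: 7896100/289 ≈ 27322.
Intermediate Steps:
y(U, Z) = (U + Z)/(-15 + Z)
(y(G, -2) + (-225 - 1*(-60)))² = ((7 - 2)/(-15 - 2) + (-225 - 1*(-60)))² = (5/(-17) + (-225 + 60))² = (-1/17*5 - 165)² = (-5/17 - 165)² = (-2810/17)² = 7896100/289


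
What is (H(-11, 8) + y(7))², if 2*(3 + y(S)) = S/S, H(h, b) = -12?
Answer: 841/4 ≈ 210.25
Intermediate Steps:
y(S) = -5/2 (y(S) = -3 + (S/S)/2 = -3 + (½)*1 = -3 + ½ = -5/2)
(H(-11, 8) + y(7))² = (-12 - 5/2)² = (-29/2)² = 841/4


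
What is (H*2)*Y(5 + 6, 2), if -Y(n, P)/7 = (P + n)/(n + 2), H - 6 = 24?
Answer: -420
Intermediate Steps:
H = 30 (H = 6 + 24 = 30)
Y(n, P) = -7*(P + n)/(2 + n) (Y(n, P) = -7*(P + n)/(n + 2) = -7*(P + n)/(2 + n))
(H*2)*Y(5 + 6, 2) = (30*2)*(7*(-1*2 - (5 + 6))/(2 + (5 + 6))) = 60*(7*(-2 - 1*11)/(2 + 11)) = 60*(7*(-2 - 11)/13) = 60*(7*(1/13)*(-13)) = 60*(-7) = -420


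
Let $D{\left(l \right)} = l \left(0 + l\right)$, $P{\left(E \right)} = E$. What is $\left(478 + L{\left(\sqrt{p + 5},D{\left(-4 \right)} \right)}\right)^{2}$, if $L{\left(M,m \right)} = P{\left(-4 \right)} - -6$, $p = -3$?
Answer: $230400$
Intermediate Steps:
$D{\left(l \right)} = l^{2}$ ($D{\left(l \right)} = l l = l^{2}$)
$L{\left(M,m \right)} = 2$ ($L{\left(M,m \right)} = -4 - -6 = -4 + 6 = 2$)
$\left(478 + L{\left(\sqrt{p + 5},D{\left(-4 \right)} \right)}\right)^{2} = \left(478 + 2\right)^{2} = 480^{2} = 230400$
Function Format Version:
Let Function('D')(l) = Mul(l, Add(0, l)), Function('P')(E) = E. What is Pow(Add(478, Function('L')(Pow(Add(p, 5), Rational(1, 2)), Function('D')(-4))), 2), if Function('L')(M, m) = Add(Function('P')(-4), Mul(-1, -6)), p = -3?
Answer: 230400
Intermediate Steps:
Function('D')(l) = Pow(l, 2) (Function('D')(l) = Mul(l, l) = Pow(l, 2))
Function('L')(M, m) = 2 (Function('L')(M, m) = Add(-4, Mul(-1, -6)) = Add(-4, 6) = 2)
Pow(Add(478, Function('L')(Pow(Add(p, 5), Rational(1, 2)), Function('D')(-4))), 2) = Pow(Add(478, 2), 2) = Pow(480, 2) = 230400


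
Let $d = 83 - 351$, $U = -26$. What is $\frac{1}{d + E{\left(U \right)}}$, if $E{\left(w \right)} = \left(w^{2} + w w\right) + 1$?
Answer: $\frac{1}{1085} \approx 0.00092166$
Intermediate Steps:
$d = -268$ ($d = 83 - 351 = -268$)
$E{\left(w \right)} = 1 + 2 w^{2}$ ($E{\left(w \right)} = \left(w^{2} + w^{2}\right) + 1 = 2 w^{2} + 1 = 1 + 2 w^{2}$)
$\frac{1}{d + E{\left(U \right)}} = \frac{1}{-268 + \left(1 + 2 \left(-26\right)^{2}\right)} = \frac{1}{-268 + \left(1 + 2 \cdot 676\right)} = \frac{1}{-268 + \left(1 + 1352\right)} = \frac{1}{-268 + 1353} = \frac{1}{1085}$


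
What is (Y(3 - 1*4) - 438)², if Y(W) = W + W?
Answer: 193600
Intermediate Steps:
Y(W) = 2*W
(Y(3 - 1*4) - 438)² = (2*(3 - 1*4) - 438)² = (2*(3 - 4) - 438)² = (2*(-1) - 438)² = (-2 - 438)² = (-440)² = 193600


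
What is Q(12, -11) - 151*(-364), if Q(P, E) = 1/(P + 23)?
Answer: 1923741/35 ≈ 54964.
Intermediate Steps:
Q(P, E) = 1/(23 + P)
Q(12, -11) - 151*(-364) = 1/(23 + 12) - 151*(-364) = 1/35 + 54964 = 1923741/35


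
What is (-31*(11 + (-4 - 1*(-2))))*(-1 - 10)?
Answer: 3069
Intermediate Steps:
(-31*(11 + (-4 - 1*(-2))))*(-1 - 10) = -31*(11 + (-4 + 2))*(-11) = -31*(11 - 2)*(-11) = -31*9*(-11) = -279*(-11) = 3069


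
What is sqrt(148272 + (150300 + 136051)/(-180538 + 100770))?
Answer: sqrt(1395594796310)/3068 ≈ 385.06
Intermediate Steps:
sqrt(148272 + (150300 + 136051)/(-180538 + 100770)) = sqrt(148272 + 286351/(-79768)) = sqrt(148272 + 286351*(-1/79768)) = sqrt(148272 - 22027/6136) = sqrt(909774965/6136) = sqrt(1395594796310)/3068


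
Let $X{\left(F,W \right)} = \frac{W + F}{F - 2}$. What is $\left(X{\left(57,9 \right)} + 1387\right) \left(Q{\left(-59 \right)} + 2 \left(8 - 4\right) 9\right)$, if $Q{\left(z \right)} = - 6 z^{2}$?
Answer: $- \frac{144469974}{5} \approx -2.8894 \cdot 10^{7}$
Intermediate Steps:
$X{\left(F,W \right)} = \frac{F + W}{-2 + F}$
$\left(X{\left(57,9 \right)} + 1387\right) \left(Q{\left(-59 \right)} + 2 \left(8 - 4\right) 9\right) = \left(\frac{57 + 9}{-2 + 57} + 1387\right) \left(- 6 \left(-59\right)^{2} + 2 \left(8 - 4\right) 9\right) = \left(\frac{1}{55} \cdot 66 + 1387\right) \left(\left(-6\right) 3481 + 2 \left(8 - 4\right) 9\right) = \left(\frac{1}{55} \cdot 66 + 1387\right) \left(-20886 + 2 \cdot 4 \cdot 9\right) = \left(\frac{6}{5} + 1387\right) \left(-20886 + 8 \cdot 9\right) = \frac{6941 \left(-20886 + 72\right)}{5} = \frac{6941}{5} \left(-20814\right) = - \frac{144469974}{5}$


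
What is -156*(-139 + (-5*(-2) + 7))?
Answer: 19032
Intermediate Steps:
-156*(-139 + (-5*(-2) + 7)) = -156*(-139 + (10 + 7)) = -156*(-139 + 17) = -156*(-122) = 19032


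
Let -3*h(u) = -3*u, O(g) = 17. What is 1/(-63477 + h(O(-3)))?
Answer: -1/63460 ≈ -1.5758e-5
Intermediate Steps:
h(u) = u (h(u) = -(-1)*u = u)
1/(-63477 + h(O(-3))) = 1/(-63477 + 17) = 1/(-63460) = -1/63460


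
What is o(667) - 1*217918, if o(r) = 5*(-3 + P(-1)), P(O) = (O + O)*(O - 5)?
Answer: -217873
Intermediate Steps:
P(O) = 2*O*(-5 + O) (P(O) = (2*O)*(-5 + O) = 2*O*(-5 + O))
o(r) = 45 (o(r) = 5*(-3 + 2*(-1)*(-5 - 1)) = 5*(-3 + 2*(-1)*(-6)) = 5*(-3 + 12) = 5*9 = 45)
o(667) - 1*217918 = 45 - 1*217918 = 45 - 217918 = -217873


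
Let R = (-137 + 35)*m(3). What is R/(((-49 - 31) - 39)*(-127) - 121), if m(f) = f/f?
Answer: -51/7496 ≈ -0.0068036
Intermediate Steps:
m(f) = 1
R = -102 (R = (-137 + 35)*1 = -102*1 = -102)
R/(((-49 - 31) - 39)*(-127) - 121) = -102/(((-49 - 31) - 39)*(-127) - 121) = -102/((-80 - 39)*(-127) - 121) = -102/(-119*(-127) - 121) = -102/(15113 - 121) = -102/14992 = -102*1/14992 = -51/7496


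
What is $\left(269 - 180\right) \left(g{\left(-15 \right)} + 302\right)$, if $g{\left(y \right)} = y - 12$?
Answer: $24475$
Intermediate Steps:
$g{\left(y \right)} = -12 + y$
$\left(269 - 180\right) \left(g{\left(-15 \right)} + 302\right) = \left(269 - 180\right) \left(\left(-12 - 15\right) + 302\right) = 89 \left(-27 + 302\right) = 89 \cdot 275 = 24475$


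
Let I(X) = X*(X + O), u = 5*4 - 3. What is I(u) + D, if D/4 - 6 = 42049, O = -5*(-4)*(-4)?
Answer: 167149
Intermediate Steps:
O = -80 (O = 20*(-4) = -80)
D = 168220 (D = 24 + 4*42049 = 24 + 168196 = 168220)
u = 17 (u = 20 - 3 = 17)
I(X) = X*(-80 + X) (I(X) = X*(X - 80) = X*(-80 + X))
I(u) + D = 17*(-80 + 17) + 168220 = 17*(-63) + 168220 = -1071 + 168220 = 167149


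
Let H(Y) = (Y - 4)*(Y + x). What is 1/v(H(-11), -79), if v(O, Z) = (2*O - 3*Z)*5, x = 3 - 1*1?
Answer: 1/2535 ≈ 0.00039448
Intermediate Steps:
x = 2 (x = 3 - 1 = 2)
H(Y) = (-4 + Y)*(2 + Y) (H(Y) = (Y - 4)*(Y + 2) = (-4 + Y)*(2 + Y))
v(O, Z) = -15*Z + 10*O (v(O, Z) = (-3*Z + 2*O)*5 = -15*Z + 10*O)
1/v(H(-11), -79) = 1/(-15*(-79) + 10*(-8 + (-11)**2 - 2*(-11))) = 1/(1185 + 10*(-8 + 121 + 22)) = 1/(1185 + 10*135) = 1/(1185 + 1350) = 1/2535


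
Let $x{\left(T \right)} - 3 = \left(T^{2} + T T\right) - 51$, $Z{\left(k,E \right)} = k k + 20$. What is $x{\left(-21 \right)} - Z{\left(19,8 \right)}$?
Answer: $453$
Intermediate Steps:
$Z{\left(k,E \right)} = 20 + k^{2}$ ($Z{\left(k,E \right)} = k^{2} + 20 = 20 + k^{2}$)
$x{\left(T \right)} = -48 + 2 T^{2}$ ($x{\left(T \right)} = 3 - \left(51 - T^{2} - T T\right) = 3 + \left(\left(T^{2} + T^{2}\right) - 51\right) = 3 + \left(2 T^{2} - 51\right) = 3 + \left(-51 + 2 T^{2}\right) = -48 + 2 T^{2}$)
$x{\left(-21 \right)} - Z{\left(19,8 \right)} = \left(-48 + 2 \left(-21\right)^{2}\right) - \left(20 + 19^{2}\right) = \left(-48 + 2 \cdot 441\right) - \left(20 + 361\right) = \left(-48 + 882\right) - 381 = 834 - 381 = 453$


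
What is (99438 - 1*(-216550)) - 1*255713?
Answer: 60275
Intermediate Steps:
(99438 - 1*(-216550)) - 1*255713 = (99438 + 216550) - 255713 = 315988 - 255713 = 60275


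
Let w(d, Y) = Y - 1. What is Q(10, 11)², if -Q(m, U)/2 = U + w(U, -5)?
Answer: 100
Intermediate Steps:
w(d, Y) = -1 + Y
Q(m, U) = 12 - 2*U (Q(m, U) = -2*(U + (-1 - 5)) = -2*(U - 6) = -2*(-6 + U) = 12 - 2*U)
Q(10, 11)² = (12 - 2*11)² = (12 - 22)² = (-10)² = 100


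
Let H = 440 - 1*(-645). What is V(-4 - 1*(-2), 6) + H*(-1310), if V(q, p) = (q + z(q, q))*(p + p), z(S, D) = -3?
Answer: -1421410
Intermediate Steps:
H = 1085 (H = 440 + 645 = 1085)
V(q, p) = 2*p*(-3 + q) (V(q, p) = (q - 3)*(p + p) = (-3 + q)*(2*p) = 2*p*(-3 + q))
V(-4 - 1*(-2), 6) + H*(-1310) = 2*6*(-3 + (-4 - 1*(-2))) + 1085*(-1310) = 2*6*(-3 + (-4 + 2)) - 1421350 = 2*6*(-3 - 2) - 1421350 = 2*6*(-5) - 1421350 = -60 - 1421350 = -1421410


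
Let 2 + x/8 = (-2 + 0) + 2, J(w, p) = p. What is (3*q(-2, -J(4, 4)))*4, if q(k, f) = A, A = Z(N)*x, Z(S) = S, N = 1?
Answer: -192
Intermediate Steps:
x = -16 (x = -16 + 8*((-2 + 0) + 2) = -16 + 8*(-2 + 2) = -16 + 8*0 = -16 + 0 = -16)
A = -16 (A = 1*(-16) = -16)
q(k, f) = -16
(3*q(-2, -J(4, 4)))*4 = (3*(-16))*4 = -48*4 = -192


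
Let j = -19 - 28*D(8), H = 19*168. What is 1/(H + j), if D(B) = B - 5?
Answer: 1/3089 ≈ 0.00032373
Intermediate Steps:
D(B) = -5 + B
H = 3192
j = -103 (j = -19 - 28*(-5 + 8) = -19 - 28*3 = -19 - 84 = -103)
1/(H + j) = 1/(3192 - 103) = 1/3089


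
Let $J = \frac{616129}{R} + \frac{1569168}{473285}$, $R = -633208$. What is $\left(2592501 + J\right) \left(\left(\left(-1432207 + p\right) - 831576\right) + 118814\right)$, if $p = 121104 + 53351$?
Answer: $- \frac{765487296162810705537963}{149843924140} \approx -5.1086 \cdot 10^{12}$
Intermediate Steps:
$p = 174455$
$J = \frac{702005117179}{299687848280}$ ($J = \frac{616129}{-633208} + \frac{1569168}{473285} = 616129 \left(- \frac{1}{633208}\right) + 1569168 \cdot \frac{1}{473285} = - \frac{616129}{633208} + \frac{1569168}{473285} = \frac{702005117179}{299687848280} \approx 2.3425$)
$\left(2592501 + J\right) \left(\left(\left(-1432207 + p\right) - 831576\right) + 118814\right) = \left(2592501 + \frac{702005117179}{299687848280}\right) \left(\left(\left(-1432207 + 174455\right) - 831576\right) + 118814\right) = \frac{776941748358865459 \left(\left(-1257752 - 831576\right) + 118814\right)}{299687848280} = \frac{776941748358865459 \left(-2089328 + 118814\right)}{299687848280} = \frac{776941748358865459}{299687848280} \left(-1970514\right) = - \frac{765487296162810705537963}{149843924140}$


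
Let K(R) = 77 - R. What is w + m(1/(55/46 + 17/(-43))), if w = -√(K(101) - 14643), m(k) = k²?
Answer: 3912484/2505889 - I*√14667 ≈ 1.5613 - 121.11*I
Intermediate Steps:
w = -I*√14667 (w = -√((77 - 1*101) - 14643) = -√((77 - 101) - 14643) = -√(-24 - 14643) = -√(-14667) = -I*√14667 ≈ -121.11*I)
w + m(1/(55/46 + 17/(-43))) = -I*√14667 + (1/(55/46 + 17/(-43)))² = -I*√14667 + (1/(55*(1/46) + 17*(-1/43)))² = -I*√14667 + (1/(55/46 - 17/43))² = -I*√14667 + (1/(1583/1978))² = -I*√14667 + (1978/1583)² = -I*√14667 + 3912484/2505889 = 3912484/2505889 - I*√14667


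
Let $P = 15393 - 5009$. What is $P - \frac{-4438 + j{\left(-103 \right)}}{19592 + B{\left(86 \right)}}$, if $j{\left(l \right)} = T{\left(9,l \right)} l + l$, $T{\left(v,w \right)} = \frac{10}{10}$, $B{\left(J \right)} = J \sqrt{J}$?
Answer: $\frac{497418482740}{47901301} - \frac{49923 \sqrt{86}}{47901301} \approx 10384.0$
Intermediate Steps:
$B{\left(J \right)} = J^{\frac{3}{2}}$
$T{\left(v,w \right)} = 1$ ($T{\left(v,w \right)} = 10 \cdot \frac{1}{10} = 1$)
$j{\left(l \right)} = 2 l$ ($j{\left(l \right)} = 1 l + l = l + l = 2 l$)
$P = 10384$ ($P = 15393 - 5009 = 10384$)
$P - \frac{-4438 + j{\left(-103 \right)}}{19592 + B{\left(86 \right)}} = 10384 - \frac{-4438 + 2 \left(-103\right)}{19592 + 86^{\frac{3}{2}}} = 10384 - \frac{-4438 - 206}{19592 + 86 \sqrt{86}} = 10384 - - \frac{4644}{19592 + 86 \sqrt{86}} = 10384 + \frac{4644}{19592 + 86 \sqrt{86}}$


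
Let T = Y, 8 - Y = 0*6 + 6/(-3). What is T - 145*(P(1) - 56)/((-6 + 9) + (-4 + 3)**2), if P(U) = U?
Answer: 8015/4 ≈ 2003.8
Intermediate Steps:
Y = 10 (Y = 8 - (0*6 + 6/(-3)) = 8 - (0 + 6*(-1/3)) = 8 - (0 - 2) = 8 - 1*(-2) = 8 + 2 = 10)
T = 10
T - 145*(P(1) - 56)/((-6 + 9) + (-4 + 3)**2) = 10 - 145*(1 - 56)/((-6 + 9) + (-4 + 3)**2) = 10 - (-7975)/(3 + (-1)**2) = 10 - (-7975)/(3 + 1) = 10 - (-7975)/4 = 10 - 145*(-55/4) = 10 + 7975/4 = 8015/4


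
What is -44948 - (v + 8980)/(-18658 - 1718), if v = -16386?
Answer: -457933927/10188 ≈ -44948.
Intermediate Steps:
-44948 - (v + 8980)/(-18658 - 1718) = -44948 - (-16386 + 8980)/(-18658 - 1718) = -44948 - (-7406)/(-20376) = -44948 - (-7406)*(-1)/20376 = -44948 - 1*3703/10188 = -44948 - 3703/10188 = -457933927/10188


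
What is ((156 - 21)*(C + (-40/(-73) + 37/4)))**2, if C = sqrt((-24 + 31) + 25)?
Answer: 198903440025/85264 + 104283450*sqrt(2)/73 ≈ 4.3531e+6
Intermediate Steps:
C = 4*sqrt(2) (C = sqrt(7 + 25) = sqrt(32) = 4*sqrt(2) ≈ 5.6569)
((156 - 21)*(C + (-40/(-73) + 37/4)))**2 = ((156 - 21)*(4*sqrt(2) + (-40/(-73) + 37/4)))**2 = (135*(4*sqrt(2) + (-40*(-1/73) + 37*(1/4))))**2 = (135*(4*sqrt(2) + (40/73 + 37/4)))**2 = (135*(4*sqrt(2) + 2861/292))**2 = (135*(2861/292 + 4*sqrt(2)))**2 = (386235/292 + 540*sqrt(2))**2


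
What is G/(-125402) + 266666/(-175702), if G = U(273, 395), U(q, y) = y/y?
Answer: -16720312717/11016691102 ≈ -1.5177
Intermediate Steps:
U(q, y) = 1
G = 1
G/(-125402) + 266666/(-175702) = 1/(-125402) + 266666/(-175702) = 1*(-1/125402) + 266666*(-1/175702) = -1/125402 - 133333/87851 = -16720312717/11016691102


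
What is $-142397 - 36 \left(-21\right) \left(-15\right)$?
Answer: $-153737$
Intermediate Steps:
$-142397 - 36 \left(-21\right) \left(-15\right) = -142397 - \left(-756\right) \left(-15\right) = -142397 - 11340 = -153737$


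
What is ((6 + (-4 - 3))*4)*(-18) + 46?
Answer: 118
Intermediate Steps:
((6 + (-4 - 3))*4)*(-18) + 46 = ((6 - 7)*4)*(-18) + 46 = -1*4*(-18) + 46 = -4*(-18) + 46 = 72 + 46 = 118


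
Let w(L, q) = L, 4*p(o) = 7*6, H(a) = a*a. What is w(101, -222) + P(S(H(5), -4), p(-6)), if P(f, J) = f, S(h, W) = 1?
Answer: 102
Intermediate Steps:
H(a) = a**2
p(o) = 21/2 (p(o) = (7*6)/4 = (1/4)*42 = 21/2)
w(101, -222) + P(S(H(5), -4), p(-6)) = 101 + 1 = 102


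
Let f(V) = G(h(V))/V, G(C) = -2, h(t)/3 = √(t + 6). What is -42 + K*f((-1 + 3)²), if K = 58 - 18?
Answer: -62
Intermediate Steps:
h(t) = 3*√(6 + t) (h(t) = 3*√(t + 6) = 3*√(6 + t))
f(V) = -2/V
K = 40
-42 + K*f((-1 + 3)²) = -42 + 40*(-2/(-1 + 3)²) = -42 + 40*(-2/(2²)) = -42 + 40*(-2/4) = -42 + 40*(-2*¼) = -42 + 40*(-½) = -42 - 20 = -62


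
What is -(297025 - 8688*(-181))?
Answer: -1869553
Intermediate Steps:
-(297025 - 8688*(-181)) = -(297025 - 1448*(-1086)) = -(297025 + 1572528) = -1*1869553 = -1869553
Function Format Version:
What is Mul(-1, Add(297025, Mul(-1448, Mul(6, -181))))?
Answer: -1869553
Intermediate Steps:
Mul(-1, Add(297025, Mul(-1448, Mul(6, -181)))) = Mul(-1, Add(297025, Mul(-1448, -1086))) = Mul(-1, Add(297025, 1572528)) = Mul(-1, 1869553) = -1869553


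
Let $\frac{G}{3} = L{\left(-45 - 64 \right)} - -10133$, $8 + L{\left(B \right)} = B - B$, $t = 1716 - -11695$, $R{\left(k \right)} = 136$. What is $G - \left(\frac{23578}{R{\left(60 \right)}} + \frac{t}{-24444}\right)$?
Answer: $\frac{3137613977}{103887} \approx 30202.0$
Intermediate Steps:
$t = 13411$ ($t = 1716 + 11695 = 13411$)
$L{\left(B \right)} = -8$ ($L{\left(B \right)} = -8 + \left(B - B\right) = -8 + 0 = -8$)
$G = 30375$ ($G = 3 \left(-8 - -10133\right) = 3 \left(-8 + 10133\right) = 3 \cdot 10125 = 30375$)
$G - \left(\frac{23578}{R{\left(60 \right)}} + \frac{t}{-24444}\right) = 30375 - \left(\frac{23578}{136} + \frac{13411}{-24444}\right) = 30375 - \left(23578 \cdot \frac{1}{136} + 13411 \left(- \frac{1}{24444}\right)\right) = 30375 - \left(\frac{11789}{68} - \frac{13411}{24444}\right) = 30375 - \frac{17953648}{103887} = \frac{3137613977}{103887}$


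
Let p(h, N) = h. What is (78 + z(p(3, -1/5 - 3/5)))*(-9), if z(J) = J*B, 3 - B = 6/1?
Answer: -621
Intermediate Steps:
B = -3 (B = 3 - 6/1 = 3 - 6 = -3)
z(J) = -3*J (z(J) = J*(-3) = -3*J)
(78 + z(p(3, -1/5 - 3/5)))*(-9) = (78 - 3*3)*(-9) = (78 - 9)*(-9) = 69*(-9) = -621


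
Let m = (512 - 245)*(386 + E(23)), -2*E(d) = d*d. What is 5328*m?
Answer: 172842984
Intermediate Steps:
E(d) = -d**2/2 (E(d) = -d*d/2 = -d**2/2)
m = 64881/2 (m = (512 - 245)*(386 - 1/2*23**2) = 267*(386 - 1/2*529) = 267*(386 - 529/2) = 267*(243/2) = 64881/2 ≈ 32441.)
5328*m = 5328*(64881/2) = 172842984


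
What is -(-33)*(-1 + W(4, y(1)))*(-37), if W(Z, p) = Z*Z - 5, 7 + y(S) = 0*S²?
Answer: -12210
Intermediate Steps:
y(S) = -7 (y(S) = -7 + 0*S² = -7 + 0 = -7)
W(Z, p) = -5 + Z² (W(Z, p) = Z² - 5 = -5 + Z²)
-(-33)*(-1 + W(4, y(1)))*(-37) = -(-33)*(-1 + (-5 + 4²))*(-37) = -(-33)*(-1 + (-5 + 16))*(-37) = -(-33)*(-1 + 11)*(-37) = -(-33)*10*(-37) = -11*(-30)*(-37) = 330*(-37) = -12210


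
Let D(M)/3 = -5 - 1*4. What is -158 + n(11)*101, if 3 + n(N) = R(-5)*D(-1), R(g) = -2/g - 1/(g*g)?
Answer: -36068/25 ≈ -1442.7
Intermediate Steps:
D(M) = -27 (D(M) = 3*(-5 - 1*4) = 3*(-5 - 4) = 3*(-9) = -27)
R(g) = -1/g² - 2/g (R(g) = -2/g - 1/(g²) = -2/g - 1/g² = -1/g² - 2/g)
n(N) = -318/25 (n(N) = -3 + ((-1 - 2*(-5))/(-5)²)*(-27) = -3 + ((-1 + 10)/25)*(-27) = -3 + ((1/25)*9)*(-27) = -3 + (9/25)*(-27) = -3 - 243/25 = -318/25)
-158 + n(11)*101 = -158 - 318/25*101 = -158 - 32118/25 = -36068/25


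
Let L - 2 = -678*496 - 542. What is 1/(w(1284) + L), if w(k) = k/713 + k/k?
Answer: -713/240156367 ≈ -2.9689e-6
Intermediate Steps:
w(k) = 1 + k/713 (w(k) = k*(1/713) + 1 = k/713 + 1 = 1 + k/713)
L = -336828 (L = 2 + (-678*496 - 542) = 2 + (-336288 - 542) = 2 - 336830 = -336828)
1/(w(1284) + L) = 1/((1 + (1/713)*1284) - 336828) = 1/((1 + 1284/713) - 336828) = 1/(1997/713 - 336828) = 1/(-240156367/713) = -713/240156367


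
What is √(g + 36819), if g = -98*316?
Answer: √5851 ≈ 76.492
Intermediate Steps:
g = -30968
√(g + 36819) = √(-30968 + 36819) = √5851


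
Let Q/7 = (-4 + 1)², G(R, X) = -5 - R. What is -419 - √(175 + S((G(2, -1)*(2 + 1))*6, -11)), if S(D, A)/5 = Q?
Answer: -419 - 7*√10 ≈ -441.14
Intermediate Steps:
Q = 63 (Q = 7*(-4 + 1)² = 7*(-3)² = 7*9 = 63)
S(D, A) = 315 (S(D, A) = 5*63 = 315)
-419 - √(175 + S((G(2, -1)*(2 + 1))*6, -11)) = -419 - √(175 + 315) = -419 - √490 = -419 - 7*√10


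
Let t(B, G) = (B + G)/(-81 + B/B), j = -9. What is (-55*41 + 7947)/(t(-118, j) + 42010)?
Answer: 455360/3360927 ≈ 0.13549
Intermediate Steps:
t(B, G) = -B/80 - G/80 (t(B, G) = (B + G)/(-81 + 1) = (B + G)/(-80) = (B + G)*(-1/80) = -B/80 - G/80)
(-55*41 + 7947)/(t(-118, j) + 42010) = (-55*41 + 7947)/((-1/80*(-118) - 1/80*(-9)) + 42010) = (-2255 + 7947)/((59/40 + 9/80) + 42010) = 5692/(127/80 + 42010) = 5692/(3360927/80) = 5692*(80/3360927) = 455360/3360927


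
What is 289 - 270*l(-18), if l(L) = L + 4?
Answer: 4069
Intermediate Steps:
l(L) = 4 + L
289 - 270*l(-18) = 289 - 270*(4 - 18) = 289 - 270*(-14) = 289 + 3780 = 4069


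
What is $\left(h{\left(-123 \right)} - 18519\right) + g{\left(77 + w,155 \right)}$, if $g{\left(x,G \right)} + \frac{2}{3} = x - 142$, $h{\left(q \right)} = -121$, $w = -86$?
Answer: $- \frac{56375}{3} \approx -18792.0$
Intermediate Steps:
$g{\left(x,G \right)} = - \frac{428}{3} + x$ ($g{\left(x,G \right)} = - \frac{2}{3} + \left(x - 142\right) = - \frac{2}{3} + \left(-142 + x\right) = - \frac{428}{3} + x$)
$\left(h{\left(-123 \right)} - 18519\right) + g{\left(77 + w,155 \right)} = \left(-121 - 18519\right) + \left(- \frac{428}{3} + \left(77 - 86\right)\right) = -18640 - \frac{455}{3} = - \frac{56375}{3}$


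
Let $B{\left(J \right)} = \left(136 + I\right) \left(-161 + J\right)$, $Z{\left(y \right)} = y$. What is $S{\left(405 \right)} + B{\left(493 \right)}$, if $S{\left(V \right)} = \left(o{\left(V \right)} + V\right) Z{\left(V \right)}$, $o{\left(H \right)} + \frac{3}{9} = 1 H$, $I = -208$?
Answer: $304011$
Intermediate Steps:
$o{\left(H \right)} = - \frac{1}{3} + H$ ($o{\left(H \right)} = - \frac{1}{3} + 1 H = - \frac{1}{3} + H$)
$S{\left(V \right)} = V \left(- \frac{1}{3} + 2 V\right)$ ($S{\left(V \right)} = \left(\left(- \frac{1}{3} + V\right) + V\right) V = \left(- \frac{1}{3} + 2 V\right) V = V \left(- \frac{1}{3} + 2 V\right)$)
$B{\left(J \right)} = 11592 - 72 J$ ($B{\left(J \right)} = \left(136 - 208\right) \left(-161 + J\right) = - 72 \left(-161 + J\right) = 11592 - 72 J$)
$S{\left(405 \right)} + B{\left(493 \right)} = \frac{1}{3} \cdot 405 \left(-1 + 6 \cdot 405\right) + \left(11592 - 35496\right) = \frac{1}{3} \cdot 405 \left(-1 + 2430\right) + \left(11592 - 35496\right) = \frac{1}{3} \cdot 405 \cdot 2429 - 23904 = 327915 - 23904 = 304011$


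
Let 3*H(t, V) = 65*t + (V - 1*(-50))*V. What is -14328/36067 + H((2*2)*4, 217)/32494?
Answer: 730473497/3515883294 ≈ 0.20776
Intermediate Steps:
H(t, V) = 65*t/3 + V*(50 + V)/3 (H(t, V) = (65*t + (V - 1*(-50))*V)/3 = (65*t + (V + 50)*V)/3 = (65*t + (50 + V)*V)/3 = (65*t + V*(50 + V))/3 = 65*t/3 + V*(50 + V)/3)
-14328/36067 + H((2*2)*4, 217)/32494 = -14328/36067 + ((⅓)*217² + (50/3)*217 + 65*((2*2)*4)/3)/32494 = -14328*1/36067 + ((⅓)*47089 + 10850/3 + 65*(4*4)/3)*(1/32494) = -14328/36067 + (47089/3 + 10850/3 + (65/3)*16)*(1/32494) = -14328/36067 + (47089/3 + 10850/3 + 1040/3)*(1/32494) = -14328/36067 + (58979/3)*(1/32494) = -14328/36067 + 58979/97482 = 730473497/3515883294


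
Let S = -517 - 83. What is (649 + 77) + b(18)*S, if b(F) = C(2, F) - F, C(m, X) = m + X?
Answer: -474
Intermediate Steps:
C(m, X) = X + m
S = -600
b(F) = 2 (b(F) = (F + 2) - F = (2 + F) - F = 2)
(649 + 77) + b(18)*S = (649 + 77) + 2*(-600) = 726 - 1200 = -474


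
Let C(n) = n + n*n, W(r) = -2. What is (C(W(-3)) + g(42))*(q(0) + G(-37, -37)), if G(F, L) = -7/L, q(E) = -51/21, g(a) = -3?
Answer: 580/259 ≈ 2.2394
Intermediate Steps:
C(n) = n + n²
q(E) = -17/7 (q(E) = -51*1/21 = -17/7)
(C(W(-3)) + g(42))*(q(0) + G(-37, -37)) = (-2*(1 - 2) - 3)*(-17/7 - 7/(-37)) = (-2*(-1) - 3)*(-17/7 - 7*(-1/37)) = (2 - 3)*(-17/7 + 7/37) = -1*(-580/259) = 580/259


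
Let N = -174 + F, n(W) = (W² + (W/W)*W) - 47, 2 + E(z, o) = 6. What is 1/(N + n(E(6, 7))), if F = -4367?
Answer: -1/4568 ≈ -0.00021891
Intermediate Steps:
E(z, o) = 4 (E(z, o) = -2 + 6 = 4)
n(W) = -47 + W + W² (n(W) = (W² + 1*W) - 47 = (W² + W) - 47 = (W + W²) - 47 = -47 + W + W²)
N = -4541 (N = -174 - 4367 = -4541)
1/(N + n(E(6, 7))) = 1/(-4541 + (-47 + 4 + 4²)) = 1/(-4541 + (-47 + 4 + 16)) = 1/(-4541 - 27) = 1/(-4568) = -1/4568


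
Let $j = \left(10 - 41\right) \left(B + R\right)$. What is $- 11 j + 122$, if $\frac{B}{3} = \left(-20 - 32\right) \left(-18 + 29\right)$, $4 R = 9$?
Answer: $- \frac{2337067}{4} \approx -5.8427 \cdot 10^{5}$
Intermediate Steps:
$R = \frac{9}{4}$ ($R = \frac{1}{4} \cdot 9 = \frac{9}{4} \approx 2.25$)
$B = -1716$ ($B = 3 \left(-20 - 32\right) \left(-18 + 29\right) = 3 \left(\left(-52\right) 11\right) = 3 \left(-572\right) = -1716$)
$j = \frac{212505}{4}$ ($j = \left(10 - 41\right) \left(-1716 + \frac{9}{4}\right) = \left(-31\right) \left(- \frac{6855}{4}\right) = \frac{212505}{4} \approx 53126.0$)
$- 11 j + 122 = \left(-11\right) \frac{212505}{4} + 122 = - \frac{2337555}{4} + 122 = - \frac{2337067}{4}$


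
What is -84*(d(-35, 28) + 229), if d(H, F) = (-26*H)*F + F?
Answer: -2161908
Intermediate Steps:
d(H, F) = F - 26*F*H (d(H, F) = -26*F*H + F = F - 26*F*H)
-84*(d(-35, 28) + 229) = -84*(28*(1 - 26*(-35)) + 229) = -84*(28*(1 + 910) + 229) = -84*(28*911 + 229) = -84*(25508 + 229) = -84*25737 = -2161908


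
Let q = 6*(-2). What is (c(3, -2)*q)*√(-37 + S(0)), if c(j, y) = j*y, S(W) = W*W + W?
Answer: 72*I*√37 ≈ 437.96*I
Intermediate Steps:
S(W) = W + W² (S(W) = W² + W = W + W²)
q = -12
(c(3, -2)*q)*√(-37 + S(0)) = ((3*(-2))*(-12))*√(-37 + 0*(1 + 0)) = (-6*(-12))*√(-37 + 0*1) = 72*√(-37 + 0) = 72*√(-37) = 72*(I*√37) = 72*I*√37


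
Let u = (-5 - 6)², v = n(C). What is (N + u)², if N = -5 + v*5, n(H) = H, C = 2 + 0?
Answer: 15876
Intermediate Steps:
C = 2
v = 2
N = 5 (N = -5 + 2*5 = -5 + 10 = 5)
u = 121 (u = (-11)² = 121)
(N + u)² = (5 + 121)² = 126² = 15876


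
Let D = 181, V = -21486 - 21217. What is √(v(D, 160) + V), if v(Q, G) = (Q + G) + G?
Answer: I*√42202 ≈ 205.43*I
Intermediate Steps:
V = -42703
v(Q, G) = Q + 2*G (v(Q, G) = (G + Q) + G = Q + 2*G)
√(v(D, 160) + V) = √((181 + 2*160) - 42703) = √((181 + 320) - 42703) = √(501 - 42703) = √(-42202) = I*√42202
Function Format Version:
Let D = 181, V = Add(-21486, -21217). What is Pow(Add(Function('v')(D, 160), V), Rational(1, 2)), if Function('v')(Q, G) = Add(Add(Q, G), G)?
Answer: Mul(I, Pow(42202, Rational(1, 2))) ≈ Mul(205.43, I)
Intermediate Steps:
V = -42703
Function('v')(Q, G) = Add(Q, Mul(2, G)) (Function('v')(Q, G) = Add(Add(G, Q), G) = Add(Q, Mul(2, G)))
Pow(Add(Function('v')(D, 160), V), Rational(1, 2)) = Pow(Add(Add(181, Mul(2, 160)), -42703), Rational(1, 2)) = Pow(Add(Add(181, 320), -42703), Rational(1, 2)) = Pow(Add(501, -42703), Rational(1, 2)) = Pow(-42202, Rational(1, 2)) = Mul(I, Pow(42202, Rational(1, 2)))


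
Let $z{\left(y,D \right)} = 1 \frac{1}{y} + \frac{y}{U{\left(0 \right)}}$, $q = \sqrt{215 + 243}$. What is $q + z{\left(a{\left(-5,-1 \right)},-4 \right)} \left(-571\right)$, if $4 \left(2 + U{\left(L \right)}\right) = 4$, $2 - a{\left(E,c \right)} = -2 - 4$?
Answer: $\frac{35973}{8} + \sqrt{458} \approx 4518.0$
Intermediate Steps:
$a{\left(E,c \right)} = 8$ ($a{\left(E,c \right)} = 2 - \left(-2 - 4\right) = 2 - -6 = 2 + 6 = 8$)
$U{\left(L \right)} = -1$ ($U{\left(L \right)} = -2 + \frac{1}{4} \cdot 4 = -2 + 1 = -1$)
$q = \sqrt{458} \approx 21.401$
$z{\left(y,D \right)} = \frac{1}{y} - y$ ($z{\left(y,D \right)} = 1 \frac{1}{y} + \frac{y}{-1} = \frac{1}{y} + y \left(-1\right) = \frac{1}{y} - y$)
$q + z{\left(a{\left(-5,-1 \right)},-4 \right)} \left(-571\right) = \sqrt{458} + \left(\frac{1}{8} - 8\right) \left(-571\right) = \sqrt{458} - - \frac{35973}{8} = \sqrt{458} + \frac{35973}{8} = \frac{35973}{8} + \sqrt{458}$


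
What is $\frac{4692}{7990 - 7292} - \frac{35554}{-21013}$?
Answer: $\frac{61704844}{7333537} \approx 8.4141$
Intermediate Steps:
$\frac{4692}{7990 - 7292} - \frac{35554}{-21013} = \frac{4692}{7990 - 7292} - - \frac{35554}{21013} = \frac{4692}{698} + \frac{35554}{21013} = 4692 \cdot \frac{1}{698} + \frac{35554}{21013} = \frac{2346}{349} + \frac{35554}{21013} = \frac{61704844}{7333537}$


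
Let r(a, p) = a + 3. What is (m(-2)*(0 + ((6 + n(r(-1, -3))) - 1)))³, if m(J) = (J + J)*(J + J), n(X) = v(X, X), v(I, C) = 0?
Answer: 512000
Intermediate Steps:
r(a, p) = 3 + a
n(X) = 0
m(J) = 4*J² (m(J) = (2*J)*(2*J) = 4*J²)
(m(-2)*(0 + ((6 + n(r(-1, -3))) - 1)))³ = ((4*(-2)²)*(0 + ((6 + 0) - 1)))³ = ((4*4)*(0 + (6 - 1)))³ = (16*(0 + 5))³ = (16*5)³ = 80³ = 512000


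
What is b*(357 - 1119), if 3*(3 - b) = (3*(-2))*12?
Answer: -20574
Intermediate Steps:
b = 27 (b = 3 - 3*(-2)*12/3 = 3 - (-2)*12 = 3 - ⅓*(-72) = 3 + 24 = 27)
b*(357 - 1119) = 27*(357 - 1119) = 27*(-762) = -20574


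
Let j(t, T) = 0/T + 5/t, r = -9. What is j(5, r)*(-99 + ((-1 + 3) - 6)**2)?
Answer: -83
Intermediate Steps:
j(t, T) = 5/t (j(t, T) = 0 + 5/t = 5/t)
j(5, r)*(-99 + ((-1 + 3) - 6)**2) = (5/5)*(-99 + ((-1 + 3) - 6)**2) = (5*(1/5))*(-99 + (2 - 6)**2) = 1*(-99 + (-4)**2) = 1*(-99 + 16) = 1*(-83) = -83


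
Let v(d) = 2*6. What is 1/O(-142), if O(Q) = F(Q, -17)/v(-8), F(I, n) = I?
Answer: -6/71 ≈ -0.084507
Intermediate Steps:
v(d) = 12
O(Q) = Q/12
1/O(-142) = 1/((1/12)*(-142)) = 1/(-71/6) = -6/71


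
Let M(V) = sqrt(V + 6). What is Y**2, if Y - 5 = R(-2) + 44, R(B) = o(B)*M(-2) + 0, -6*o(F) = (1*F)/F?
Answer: 21316/9 ≈ 2368.4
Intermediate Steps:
o(F) = -1/6 (o(F) = -1*F/(6*F) = -F/(6*F) = -1/6*1 = -1/6)
M(V) = sqrt(6 + V)
R(B) = -1/3 (R(B) = -sqrt(6 - 2)/6 + 0 = -sqrt(4)/6 + 0 = -1/6*2 + 0 = -1/3 + 0 = -1/3)
Y = 146/3 (Y = 5 + (-1/3 + 44) = 5 + 131/3 = 146/3 ≈ 48.667)
Y**2 = (146/3)**2 = 21316/9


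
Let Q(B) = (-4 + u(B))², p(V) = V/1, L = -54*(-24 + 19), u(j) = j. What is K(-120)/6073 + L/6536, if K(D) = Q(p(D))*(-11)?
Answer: -551916593/19846564 ≈ -27.809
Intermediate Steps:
L = 270 (L = -54*(-5) = 270)
p(V) = V (p(V) = V*1 = V)
Q(B) = (-4 + B)²
K(D) = -11*(-4 + D)² (K(D) = (-4 + D)²*(-11) = -11*(-4 + D)²)
K(-120)/6073 + L/6536 = -11*(-4 - 120)²/6073 + 270/6536 = -11*(-124)²*(1/6073) + 270*(1/6536) = -11*15376*(1/6073) + 135/3268 = -169136*1/6073 + 135/3268 = -169136/6073 + 135/3268 = -551916593/19846564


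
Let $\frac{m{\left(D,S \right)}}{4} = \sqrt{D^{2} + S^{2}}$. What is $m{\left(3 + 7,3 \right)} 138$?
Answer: $552 \sqrt{109} \approx 5763.0$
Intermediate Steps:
$m{\left(D,S \right)} = 4 \sqrt{D^{2} + S^{2}}$
$m{\left(3 + 7,3 \right)} 138 = 4 \sqrt{\left(3 + 7\right)^{2} + 3^{2}} \cdot 138 = 4 \sqrt{10^{2} + 9} \cdot 138 = 4 \sqrt{100 + 9} \cdot 138 = 4 \sqrt{109} \cdot 138 = 552 \sqrt{109}$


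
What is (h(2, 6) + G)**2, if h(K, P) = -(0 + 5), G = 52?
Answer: 2209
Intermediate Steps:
h(K, P) = -5 (h(K, P) = -1*5 = -5)
(h(2, 6) + G)**2 = (-5 + 52)**2 = 47**2 = 2209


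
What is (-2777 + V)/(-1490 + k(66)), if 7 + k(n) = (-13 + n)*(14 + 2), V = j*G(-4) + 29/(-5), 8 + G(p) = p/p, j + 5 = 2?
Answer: 13809/3245 ≈ 4.2555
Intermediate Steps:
j = -3 (j = -5 + 2 = -3)
G(p) = -7 (G(p) = -8 + p/p = -8 + 1 = -7)
V = 76/5 (V = -3*(-7) + 29/(-5) = 21 + 29*(-⅕) = 21 - 29/5 = 76/5 ≈ 15.200)
k(n) = -215 + 16*n (k(n) = -7 + (-13 + n)*(14 + 2) = -7 + (-13 + n)*16 = -7 + (-208 + 16*n) = -215 + 16*n)
(-2777 + V)/(-1490 + k(66)) = (-2777 + 76/5)/(-1490 + (-215 + 16*66)) = -13809/(5*(-1490 + (-215 + 1056))) = -13809/(5*(-1490 + 841)) = -13809/5/(-649) = -13809/5*(-1/649) = 13809/3245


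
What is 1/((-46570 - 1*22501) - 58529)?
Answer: -1/127600 ≈ -7.8370e-6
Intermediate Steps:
1/((-46570 - 1*22501) - 58529) = 1/((-46570 - 22501) - 58529) = 1/(-69071 - 58529) = 1/(-127600) = -1/127600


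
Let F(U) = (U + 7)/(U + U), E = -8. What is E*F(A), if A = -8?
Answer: -1/2 ≈ -0.50000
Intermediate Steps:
F(U) = (7 + U)/(2*U) (F(U) = (7 + U)/((2*U)) = (7 + U)*(1/(2*U)) = (7 + U)/(2*U))
E*F(A) = -4*(7 - 8)/(-8) = -4*(-1)*(-1)/8 = -8*1/16 = -1/2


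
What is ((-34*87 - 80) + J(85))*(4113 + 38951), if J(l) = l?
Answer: -127167992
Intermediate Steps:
((-34*87 - 80) + J(85))*(4113 + 38951) = ((-34*87 - 80) + 85)*(4113 + 38951) = ((-2958 - 80) + 85)*43064 = (-3038 + 85)*43064 = -2953*43064 = -127167992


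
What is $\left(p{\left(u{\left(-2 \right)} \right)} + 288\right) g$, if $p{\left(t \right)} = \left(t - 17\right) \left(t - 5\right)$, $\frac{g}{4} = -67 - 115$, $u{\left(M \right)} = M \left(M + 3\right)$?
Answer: $-306488$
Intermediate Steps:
$u{\left(M \right)} = M \left(3 + M\right)$
$g = -728$ ($g = 4 \left(-67 - 115\right) = 4 \left(-182\right) = -728$)
$p{\left(t \right)} = \left(-17 + t\right) \left(-5 + t\right)$
$\left(p{\left(u{\left(-2 \right)} \right)} + 288\right) g = \left(\left(85 + \left(- 2 \left(3 - 2\right)\right)^{2} - 22 \left(- 2 \left(3 - 2\right)\right)\right) + 288\right) \left(-728\right) = \left(\left(85 + \left(\left(-2\right) 1\right)^{2} - 22 \left(\left(-2\right) 1\right)\right) + 288\right) \left(-728\right) = \left(\left(85 + \left(-2\right)^{2} - -44\right) + 288\right) \left(-728\right) = \left(\left(85 + 4 + 44\right) + 288\right) \left(-728\right) = \left(133 + 288\right) \left(-728\right) = 421 \left(-728\right) = -306488$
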